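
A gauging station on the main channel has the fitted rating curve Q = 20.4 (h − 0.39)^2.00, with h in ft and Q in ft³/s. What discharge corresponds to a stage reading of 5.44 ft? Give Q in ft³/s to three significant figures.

Q = 20.4 × (5.44 − 0.39)^2.00 = 20.4 × 5.05^2.00 = 520.3 ft³/s

520 ft³/s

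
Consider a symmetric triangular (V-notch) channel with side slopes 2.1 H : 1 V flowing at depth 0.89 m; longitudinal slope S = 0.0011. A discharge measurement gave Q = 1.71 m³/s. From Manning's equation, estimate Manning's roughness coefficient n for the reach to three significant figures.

A = z·y² = 2.1×0.89² = 1.663 m²
P = 2y√(1+z²) = 2×0.89×√(1+2.1²) = 4.140 m
R = A/P = 1.663/4.140 = 0.4018 m
n = (1/Q)·A·R^(2/3)·S^(1/2) = (1/1.71) × 1.663 × 0.5445 × 0.03317 = 0.01757

0.0176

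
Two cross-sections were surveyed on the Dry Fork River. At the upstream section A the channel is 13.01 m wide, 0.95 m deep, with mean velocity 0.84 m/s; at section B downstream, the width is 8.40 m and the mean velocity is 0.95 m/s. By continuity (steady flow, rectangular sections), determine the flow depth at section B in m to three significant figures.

1.30 m

Q = A₁V₁ = (13.01×0.95) × 0.84 = 10.38 m³/s
d₂ = Q/(b₂ V₂) = 10.38/(8.40×0.95) = 1.301 m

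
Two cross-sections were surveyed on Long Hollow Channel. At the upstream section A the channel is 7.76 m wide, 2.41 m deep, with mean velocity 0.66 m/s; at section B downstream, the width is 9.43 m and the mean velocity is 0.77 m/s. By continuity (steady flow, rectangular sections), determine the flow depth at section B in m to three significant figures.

1.70 m

Q = A₁V₁ = (7.76×2.41) × 0.66 = 12.34 m³/s
d₂ = Q/(b₂ V₂) = 12.34/(9.43×0.77) = 1.700 m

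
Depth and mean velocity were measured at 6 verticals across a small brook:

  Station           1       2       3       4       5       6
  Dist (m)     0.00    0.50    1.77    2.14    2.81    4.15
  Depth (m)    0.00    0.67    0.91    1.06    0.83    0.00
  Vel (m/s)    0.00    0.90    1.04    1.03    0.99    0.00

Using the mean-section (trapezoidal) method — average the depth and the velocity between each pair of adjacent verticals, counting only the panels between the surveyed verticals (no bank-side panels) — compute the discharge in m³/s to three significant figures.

Panel 1-2: Δb = 0.5 m, d̄ = (0.00+0.67)/2 = 0.335, v̄ = (0.00+0.90)/2 = 0.45 → q = 0.5×0.335×0.45 = 0.07538 m³/s
Panel 2-3: Δb = 1.27 m, d̄ = (0.67+0.91)/2 = 0.79, v̄ = (0.90+1.04)/2 = 0.97 → q = 1.27×0.79×0.97 = 0.9732 m³/s
Panel 3-4: Δb = 0.37 m, d̄ = (0.91+1.06)/2 = 0.985, v̄ = (1.04+1.03)/2 = 1.035 → q = 0.37×0.985×1.035 = 0.3772 m³/s
Panel 4-5: Δb = 0.67 m, d̄ = (1.06+0.83)/2 = 0.945, v̄ = (1.03+0.99)/2 = 1.01 → q = 0.67×0.945×1.01 = 0.6395 m³/s
Panel 5-6: Δb = 1.34 m, d̄ = (0.83+0.00)/2 = 0.415, v̄ = (0.99+0.00)/2 = 0.495 → q = 1.34×0.415×0.495 = 0.2753 m³/s
Q = Σ q = 2.341 m³/s

2.34 m³/s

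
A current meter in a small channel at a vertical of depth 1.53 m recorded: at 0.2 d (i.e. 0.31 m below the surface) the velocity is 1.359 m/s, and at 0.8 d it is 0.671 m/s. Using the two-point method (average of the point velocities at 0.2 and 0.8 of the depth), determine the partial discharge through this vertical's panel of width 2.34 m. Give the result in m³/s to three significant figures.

3.63 m³/s

v̄ = (1.359 + 0.671) / 2 = 1.015 m/s
q = v̄ × d × w = 1.015 × 1.53 × 2.34 = 3.634 m³/s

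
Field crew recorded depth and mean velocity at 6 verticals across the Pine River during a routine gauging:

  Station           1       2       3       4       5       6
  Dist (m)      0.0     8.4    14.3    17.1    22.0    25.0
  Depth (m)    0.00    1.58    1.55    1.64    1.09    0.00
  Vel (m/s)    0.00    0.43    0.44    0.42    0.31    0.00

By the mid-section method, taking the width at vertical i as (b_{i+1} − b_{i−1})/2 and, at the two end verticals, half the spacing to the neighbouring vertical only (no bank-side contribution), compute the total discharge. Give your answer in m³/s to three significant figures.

11.8 m³/s

w_2 = (14.3 − 0.0)/2 = 7.15 m; q_2 = 0.43 × 1.58 × 7.15 = 4.858 m³/s
w_3 = (17.1 − 8.4)/2 = 4.35 m; q_3 = 0.44 × 1.55 × 4.35 = 2.967 m³/s
w_4 = (22.0 − 14.3)/2 = 3.85 m; q_4 = 0.42 × 1.64 × 3.85 = 2.652 m³/s
w_5 = (25.0 − 17.1)/2 = 3.95 m; q_5 = 0.31 × 1.09 × 3.95 = 1.335 m³/s
Stations 1, 6 contribute zero (depth or velocity is 0).
Q = Σ qᵢ = 11.81 m³/s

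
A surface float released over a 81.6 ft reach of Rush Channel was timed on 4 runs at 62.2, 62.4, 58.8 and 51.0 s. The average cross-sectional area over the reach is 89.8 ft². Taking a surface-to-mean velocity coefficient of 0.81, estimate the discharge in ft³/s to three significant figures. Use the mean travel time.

t̄ = (62.2 + 62.4 + 58.8 + 51.0) / 4 = 58.6 s
v_surface = L / t̄ = 81.6 / 58.6 = 1.392 ft/s
v_mean = 0.81 × 1.392 = 1.128 ft/s
Q = A × v_mean = 89.8 × 1.128 = 101.3 ft³/s

101 ft³/s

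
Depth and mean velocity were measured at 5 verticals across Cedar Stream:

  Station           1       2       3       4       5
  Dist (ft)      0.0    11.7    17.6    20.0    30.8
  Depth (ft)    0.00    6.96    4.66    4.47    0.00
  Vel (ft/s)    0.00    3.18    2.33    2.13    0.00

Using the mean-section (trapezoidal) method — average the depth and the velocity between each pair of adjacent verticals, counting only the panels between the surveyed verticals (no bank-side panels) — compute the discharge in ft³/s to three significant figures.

209 ft³/s

Panel 1-2: Δb = 11.7 ft, d̄ = (0.00+6.96)/2 = 3.48, v̄ = (0.00+3.18)/2 = 1.59 → q = 11.7×3.48×1.59 = 64.74 ft³/s
Panel 2-3: Δb = 5.9 ft, d̄ = (6.96+4.66)/2 = 5.81, v̄ = (3.18+2.33)/2 = 2.755 → q = 5.9×5.81×2.755 = 94.44 ft³/s
Panel 3-4: Δb = 2.4 ft, d̄ = (4.66+4.47)/2 = 4.565, v̄ = (2.33+2.13)/2 = 2.23 → q = 2.4×4.565×2.23 = 24.43 ft³/s
Panel 4-5: Δb = 10.8 ft, d̄ = (4.47+0.00)/2 = 2.235, v̄ = (2.13+0.00)/2 = 1.065 → q = 10.8×2.235×1.065 = 25.71 ft³/s
Q = Σ q = 209.3 ft³/s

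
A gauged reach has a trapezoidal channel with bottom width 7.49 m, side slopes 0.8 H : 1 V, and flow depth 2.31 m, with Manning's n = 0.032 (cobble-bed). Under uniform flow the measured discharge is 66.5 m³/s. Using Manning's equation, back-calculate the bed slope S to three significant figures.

0.00516

A = (b + z·y)·y = (7.49 + 0.8×2.31)×2.31 = 21.57 m²
P = b + 2y√(1+z²) = 7.49 + 2×2.31×√(1+0.8²) = 13.41 m
R = A/P = 21.57/13.41 = 1.609 m
S = (Q·n / (1·A·R^(2/3)))² = (66.5×0.032 / (1×21.57×1.373))² = 0.005162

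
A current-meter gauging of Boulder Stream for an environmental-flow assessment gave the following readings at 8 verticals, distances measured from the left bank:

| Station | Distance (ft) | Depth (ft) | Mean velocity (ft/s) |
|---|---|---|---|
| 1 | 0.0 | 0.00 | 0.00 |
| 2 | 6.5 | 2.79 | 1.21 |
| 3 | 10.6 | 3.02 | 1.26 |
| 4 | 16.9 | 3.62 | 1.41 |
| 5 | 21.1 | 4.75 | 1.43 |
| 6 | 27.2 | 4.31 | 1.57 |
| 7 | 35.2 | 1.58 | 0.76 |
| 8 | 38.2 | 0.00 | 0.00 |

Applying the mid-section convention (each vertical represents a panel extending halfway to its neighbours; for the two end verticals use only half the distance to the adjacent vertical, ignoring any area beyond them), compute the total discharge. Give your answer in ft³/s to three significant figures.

w_2 = (10.6 − 0.0)/2 = 5.3 ft; q_2 = 1.21 × 2.79 × 5.3 = 17.89 ft³/s
w_3 = (16.9 − 6.5)/2 = 5.2 ft; q_3 = 1.26 × 3.02 × 5.2 = 19.79 ft³/s
w_4 = (21.1 − 10.6)/2 = 5.25 ft; q_4 = 1.41 × 3.62 × 5.25 = 26.80 ft³/s
w_5 = (27.2 − 16.9)/2 = 5.15 ft; q_5 = 1.43 × 4.75 × 5.15 = 34.98 ft³/s
w_6 = (35.2 − 21.1)/2 = 7.05 ft; q_6 = 1.57 × 4.31 × 7.05 = 47.71 ft³/s
w_7 = (38.2 − 27.2)/2 = 5.5 ft; q_7 = 0.76 × 1.58 × 5.5 = 6.604 ft³/s
Stations 1, 8 contribute zero (depth or velocity is 0).
Q = Σ qᵢ = 153.8 ft³/s

154 ft³/s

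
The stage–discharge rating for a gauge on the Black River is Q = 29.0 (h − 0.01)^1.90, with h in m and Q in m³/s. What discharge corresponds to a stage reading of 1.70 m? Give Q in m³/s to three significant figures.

78.6 m³/s

Q = 29.0 × (1.70 − 0.01)^1.90 = 29.0 × 1.69^1.90 = 78.59 m³/s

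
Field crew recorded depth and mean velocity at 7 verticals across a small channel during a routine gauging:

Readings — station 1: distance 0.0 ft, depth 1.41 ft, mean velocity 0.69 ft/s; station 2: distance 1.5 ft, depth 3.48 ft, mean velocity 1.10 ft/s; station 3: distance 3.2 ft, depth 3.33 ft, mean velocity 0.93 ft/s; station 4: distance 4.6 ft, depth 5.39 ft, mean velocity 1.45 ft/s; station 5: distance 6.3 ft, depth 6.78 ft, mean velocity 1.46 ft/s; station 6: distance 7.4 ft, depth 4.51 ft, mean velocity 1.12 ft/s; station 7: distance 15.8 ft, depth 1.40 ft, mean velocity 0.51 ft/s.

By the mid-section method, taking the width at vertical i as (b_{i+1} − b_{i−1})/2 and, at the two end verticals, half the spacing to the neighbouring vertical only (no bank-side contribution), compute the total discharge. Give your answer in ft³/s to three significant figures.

w_1 = (1.5 − 0.0)/2 = 0.75 ft; q_1 = 0.69 × 1.41 × 0.75 = 0.7297 ft³/s
w_2 = (3.2 − 0.0)/2 = 1.6 ft; q_2 = 1.10 × 3.48 × 1.6 = 6.125 ft³/s
w_3 = (4.6 − 1.5)/2 = 1.55 ft; q_3 = 0.93 × 3.33 × 1.55 = 4.800 ft³/s
w_4 = (6.3 − 3.2)/2 = 1.55 ft; q_4 = 1.45 × 5.39 × 1.55 = 12.11 ft³/s
w_5 = (7.4 − 4.6)/2 = 1.4 ft; q_5 = 1.46 × 6.78 × 1.4 = 13.86 ft³/s
w_6 = (15.8 − 6.3)/2 = 4.75 ft; q_6 = 1.12 × 4.51 × 4.75 = 23.99 ft³/s
w_7 = (15.8 − 7.4)/2 = 4.2 ft; q_7 = 0.51 × 1.40 × 4.2 = 2.999 ft³/s
Q = Σ qᵢ = 64.62 ft³/s

64.6 ft³/s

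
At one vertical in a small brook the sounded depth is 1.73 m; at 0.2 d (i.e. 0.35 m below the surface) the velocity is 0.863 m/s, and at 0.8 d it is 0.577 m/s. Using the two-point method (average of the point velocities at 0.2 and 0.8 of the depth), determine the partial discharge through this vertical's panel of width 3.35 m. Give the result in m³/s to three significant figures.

v̄ = (0.863 + 0.577) / 2 = 0.7200 m/s
q = v̄ × d × w = 0.7200 × 1.73 × 3.35 = 4.173 m³/s

4.17 m³/s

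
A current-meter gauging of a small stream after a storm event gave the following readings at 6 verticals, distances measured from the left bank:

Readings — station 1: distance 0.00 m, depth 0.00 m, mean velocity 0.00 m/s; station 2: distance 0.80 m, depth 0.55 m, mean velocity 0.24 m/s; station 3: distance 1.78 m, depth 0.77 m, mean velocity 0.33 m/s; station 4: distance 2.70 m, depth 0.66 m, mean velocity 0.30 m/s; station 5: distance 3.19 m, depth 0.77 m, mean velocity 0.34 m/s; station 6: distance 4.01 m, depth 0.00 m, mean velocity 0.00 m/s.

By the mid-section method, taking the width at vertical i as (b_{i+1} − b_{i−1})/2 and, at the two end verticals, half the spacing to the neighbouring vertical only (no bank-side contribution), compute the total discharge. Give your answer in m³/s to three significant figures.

w_2 = (1.78 − 0.00)/2 = 0.89 m; q_2 = 0.24 × 0.55 × 0.89 = 0.1175 m³/s
w_3 = (2.70 − 0.80)/2 = 0.95 m; q_3 = 0.33 × 0.77 × 0.95 = 0.2414 m³/s
w_4 = (3.19 − 1.78)/2 = 0.705 m; q_4 = 0.30 × 0.66 × 0.705 = 0.1396 m³/s
w_5 = (4.01 − 2.70)/2 = 0.655 m; q_5 = 0.34 × 0.77 × 0.655 = 0.1715 m³/s
Stations 1, 6 contribute zero (depth or velocity is 0).
Q = Σ qᵢ = 0.6699 m³/s

0.670 m³/s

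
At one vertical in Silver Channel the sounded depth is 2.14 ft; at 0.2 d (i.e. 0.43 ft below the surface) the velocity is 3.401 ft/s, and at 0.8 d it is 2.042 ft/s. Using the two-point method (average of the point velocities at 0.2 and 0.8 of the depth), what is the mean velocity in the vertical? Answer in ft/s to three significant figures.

2.72 ft/s

v̄ = (3.401 + 2.042) / 2 = 2.722 ft/s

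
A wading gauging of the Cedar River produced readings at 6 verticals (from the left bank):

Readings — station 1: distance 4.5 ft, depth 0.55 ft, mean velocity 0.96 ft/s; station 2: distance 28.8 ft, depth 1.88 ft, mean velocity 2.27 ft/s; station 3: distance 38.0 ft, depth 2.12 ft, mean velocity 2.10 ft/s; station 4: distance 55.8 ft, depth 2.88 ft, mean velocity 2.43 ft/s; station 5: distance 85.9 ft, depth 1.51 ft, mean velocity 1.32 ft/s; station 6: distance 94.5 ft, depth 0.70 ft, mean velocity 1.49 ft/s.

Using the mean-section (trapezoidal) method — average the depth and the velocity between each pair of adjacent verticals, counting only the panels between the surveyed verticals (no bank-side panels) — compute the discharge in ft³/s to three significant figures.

Panel 1-2: Δb = 24.3 ft, d̄ = (0.55+1.88)/2 = 1.215, v̄ = (0.96+2.27)/2 = 1.615 → q = 24.3×1.215×1.615 = 47.68 ft³/s
Panel 2-3: Δb = 9.2 ft, d̄ = (1.88+2.12)/2 = 2, v̄ = (2.27+2.10)/2 = 2.185 → q = 9.2×2×2.185 = 40.20 ft³/s
Panel 3-4: Δb = 17.8 ft, d̄ = (2.12+2.88)/2 = 2.5, v̄ = (2.10+2.43)/2 = 2.265 → q = 17.8×2.5×2.265 = 100.8 ft³/s
Panel 4-5: Δb = 30.1 ft, d̄ = (2.88+1.51)/2 = 2.195, v̄ = (2.43+1.32)/2 = 1.875 → q = 30.1×2.195×1.875 = 123.9 ft³/s
Panel 5-6: Δb = 8.6 ft, d̄ = (1.51+0.70)/2 = 1.105, v̄ = (1.32+1.49)/2 = 1.405 → q = 8.6×1.105×1.405 = 13.35 ft³/s
Q = Σ q = 325.9 ft³/s

326 ft³/s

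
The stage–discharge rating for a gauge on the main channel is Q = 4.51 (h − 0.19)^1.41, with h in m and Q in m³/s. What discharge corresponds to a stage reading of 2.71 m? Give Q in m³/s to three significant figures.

Q = 4.51 × (2.71 − 0.19)^1.41 = 4.51 × 2.52^1.41 = 16.60 m³/s

16.6 m³/s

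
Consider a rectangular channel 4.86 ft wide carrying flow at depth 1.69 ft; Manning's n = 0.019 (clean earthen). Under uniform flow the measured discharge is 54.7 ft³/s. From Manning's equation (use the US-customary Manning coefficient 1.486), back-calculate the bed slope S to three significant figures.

A = b·y = 4.86 × 1.69 = 8.213 ft²
P = b + 2y = 4.86 + 2×1.69 = 8.240 ft
R = A/P = 8.213/8.240 = 0.9968 ft
S = (Q·n / (1.486·A·R^(2/3)))² = (54.7×0.019 / (1.486×8.213×0.9978))² = 0.007282

0.00728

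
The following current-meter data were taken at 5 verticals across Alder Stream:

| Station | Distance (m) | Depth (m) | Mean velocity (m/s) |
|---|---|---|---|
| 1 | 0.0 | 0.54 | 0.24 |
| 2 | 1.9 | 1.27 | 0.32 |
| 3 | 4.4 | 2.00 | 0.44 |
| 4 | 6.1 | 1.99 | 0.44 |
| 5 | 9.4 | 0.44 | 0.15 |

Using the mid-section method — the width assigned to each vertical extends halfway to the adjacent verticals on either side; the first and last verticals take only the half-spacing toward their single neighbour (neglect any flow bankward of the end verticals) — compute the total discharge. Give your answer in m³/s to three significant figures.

w_1 = (1.9 − 0.0)/2 = 0.95 m; q_1 = 0.24 × 0.54 × 0.95 = 0.1231 m³/s
w_2 = (4.4 − 0.0)/2 = 2.2 m; q_2 = 0.32 × 1.27 × 2.2 = 0.8941 m³/s
w_3 = (6.1 − 1.9)/2 = 2.1 m; q_3 = 0.44 × 2.00 × 2.1 = 1.848 m³/s
w_4 = (9.4 − 4.4)/2 = 2.5 m; q_4 = 0.44 × 1.99 × 2.5 = 2.189 m³/s
w_5 = (9.4 − 6.1)/2 = 1.65 m; q_5 = 0.15 × 0.44 × 1.65 = 0.1089 m³/s
Q = Σ qᵢ = 5.163 m³/s

5.16 m³/s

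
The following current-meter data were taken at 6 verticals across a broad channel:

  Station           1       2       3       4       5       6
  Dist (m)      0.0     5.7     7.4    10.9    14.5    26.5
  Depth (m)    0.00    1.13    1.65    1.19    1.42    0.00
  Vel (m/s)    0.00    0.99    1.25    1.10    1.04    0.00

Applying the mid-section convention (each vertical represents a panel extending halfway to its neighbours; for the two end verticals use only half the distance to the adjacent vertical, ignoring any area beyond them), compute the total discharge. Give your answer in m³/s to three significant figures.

w_2 = (7.4 − 0.0)/2 = 3.7 m; q_2 = 0.99 × 1.13 × 3.7 = 4.139 m³/s
w_3 = (10.9 − 5.7)/2 = 2.6 m; q_3 = 1.25 × 1.65 × 2.6 = 5.363 m³/s
w_4 = (14.5 − 7.4)/2 = 3.55 m; q_4 = 1.10 × 1.19 × 3.55 = 4.647 m³/s
w_5 = (26.5 − 10.9)/2 = 7.8 m; q_5 = 1.04 × 1.42 × 7.8 = 11.52 m³/s
Stations 1, 6 contribute zero (depth or velocity is 0).
Q = Σ qᵢ = 25.67 m³/s

25.7 m³/s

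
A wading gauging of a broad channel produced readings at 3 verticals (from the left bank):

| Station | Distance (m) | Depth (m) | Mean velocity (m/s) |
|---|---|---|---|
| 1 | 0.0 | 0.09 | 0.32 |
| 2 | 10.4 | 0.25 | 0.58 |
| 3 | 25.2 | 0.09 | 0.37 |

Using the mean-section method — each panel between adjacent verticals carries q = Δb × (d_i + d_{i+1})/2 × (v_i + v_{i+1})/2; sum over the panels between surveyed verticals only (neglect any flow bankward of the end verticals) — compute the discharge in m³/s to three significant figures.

1.99 m³/s

Panel 1-2: Δb = 10.4 m, d̄ = (0.09+0.25)/2 = 0.17, v̄ = (0.32+0.58)/2 = 0.45 → q = 10.4×0.17×0.45 = 0.7956 m³/s
Panel 2-3: Δb = 14.8 m, d̄ = (0.25+0.09)/2 = 0.17, v̄ = (0.58+0.37)/2 = 0.475 → q = 14.8×0.17×0.475 = 1.195 m³/s
Q = Σ q = 1.991 m³/s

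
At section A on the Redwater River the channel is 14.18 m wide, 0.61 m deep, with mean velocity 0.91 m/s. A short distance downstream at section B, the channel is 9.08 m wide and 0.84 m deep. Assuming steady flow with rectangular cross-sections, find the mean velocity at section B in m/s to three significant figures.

Q = A₁V₁ = (14.18×0.61) × 0.91 = 7.871 m³/s
A₂ = 9.08 × 0.84 = 7.627 m²
V₂ = Q/A₂ = 7.871/7.627 = 1.032 m/s

1.03 m/s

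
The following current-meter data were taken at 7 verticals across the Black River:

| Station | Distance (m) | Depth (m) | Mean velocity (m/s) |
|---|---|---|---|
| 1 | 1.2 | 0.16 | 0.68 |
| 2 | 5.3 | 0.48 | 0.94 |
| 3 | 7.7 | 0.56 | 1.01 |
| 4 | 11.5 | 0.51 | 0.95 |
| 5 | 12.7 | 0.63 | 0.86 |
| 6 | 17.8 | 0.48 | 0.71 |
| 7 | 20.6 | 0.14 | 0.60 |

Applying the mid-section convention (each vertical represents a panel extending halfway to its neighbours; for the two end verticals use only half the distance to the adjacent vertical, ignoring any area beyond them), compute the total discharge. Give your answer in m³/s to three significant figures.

7.82 m³/s

w_1 = (5.3 − 1.2)/2 = 2.05 m; q_1 = 0.68 × 0.16 × 2.05 = 0.2230 m³/s
w_2 = (7.7 − 1.2)/2 = 3.25 m; q_2 = 0.94 × 0.48 × 3.25 = 1.466 m³/s
w_3 = (11.5 − 5.3)/2 = 3.1 m; q_3 = 1.01 × 0.56 × 3.1 = 1.753 m³/s
w_4 = (12.7 − 7.7)/2 = 2.5 m; q_4 = 0.95 × 0.51 × 2.5 = 1.211 m³/s
w_5 = (17.8 − 11.5)/2 = 3.15 m; q_5 = 0.86 × 0.63 × 3.15 = 1.707 m³/s
w_6 = (20.6 − 12.7)/2 = 3.95 m; q_6 = 0.71 × 0.48 × 3.95 = 1.346 m³/s
w_7 = (20.6 − 17.8)/2 = 1.4 m; q_7 = 0.60 × 0.14 × 1.4 = 0.1176 m³/s
Q = Σ qᵢ = 7.824 m³/s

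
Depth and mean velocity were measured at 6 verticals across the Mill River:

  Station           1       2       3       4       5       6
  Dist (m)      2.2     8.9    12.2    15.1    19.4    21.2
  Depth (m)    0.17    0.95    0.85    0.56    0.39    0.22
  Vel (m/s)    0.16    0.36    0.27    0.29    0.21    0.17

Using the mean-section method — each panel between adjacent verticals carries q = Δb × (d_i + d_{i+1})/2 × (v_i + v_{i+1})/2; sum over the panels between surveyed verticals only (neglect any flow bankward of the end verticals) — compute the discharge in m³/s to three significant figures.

3.10 m³/s

Panel 1-2: Δb = 6.7 m, d̄ = (0.17+0.95)/2 = 0.56, v̄ = (0.16+0.36)/2 = 0.26 → q = 6.7×0.56×0.26 = 0.9755 m³/s
Panel 2-3: Δb = 3.3 m, d̄ = (0.95+0.85)/2 = 0.9, v̄ = (0.36+0.27)/2 = 0.315 → q = 3.3×0.9×0.315 = 0.9356 m³/s
Panel 3-4: Δb = 2.9 m, d̄ = (0.85+0.56)/2 = 0.705, v̄ = (0.27+0.29)/2 = 0.28 → q = 2.9×0.705×0.28 = 0.5725 m³/s
Panel 4-5: Δb = 4.3 m, d̄ = (0.56+0.39)/2 = 0.475, v̄ = (0.29+0.21)/2 = 0.25 → q = 4.3×0.475×0.25 = 0.5106 m³/s
Panel 5-6: Δb = 1.8 m, d̄ = (0.39+0.22)/2 = 0.305, v̄ = (0.21+0.17)/2 = 0.19 → q = 1.8×0.305×0.19 = 0.1043 m³/s
Q = Σ q = 3.098 m³/s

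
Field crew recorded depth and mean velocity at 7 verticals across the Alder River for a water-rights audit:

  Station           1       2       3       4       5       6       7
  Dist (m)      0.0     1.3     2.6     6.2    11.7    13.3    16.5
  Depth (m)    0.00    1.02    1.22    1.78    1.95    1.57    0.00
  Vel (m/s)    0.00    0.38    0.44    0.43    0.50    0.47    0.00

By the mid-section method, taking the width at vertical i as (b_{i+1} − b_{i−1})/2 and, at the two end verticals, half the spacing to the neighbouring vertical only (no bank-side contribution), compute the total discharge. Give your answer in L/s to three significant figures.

10500 L/s

w_2 = (2.6 − 0.0)/2 = 1.3 m; q_2 = 0.38 × 1.02 × 1.3 = 0.5039 m³/s
w_3 = (6.2 − 1.3)/2 = 2.45 m; q_3 = 0.44 × 1.22 × 2.45 = 1.315 m³/s
w_4 = (11.7 − 2.6)/2 = 4.55 m; q_4 = 0.43 × 1.78 × 4.55 = 3.483 m³/s
w_5 = (13.3 − 6.2)/2 = 3.55 m; q_5 = 0.50 × 1.95 × 3.55 = 3.461 m³/s
w_6 = (16.5 − 11.7)/2 = 2.4 m; q_6 = 0.47 × 1.57 × 2.4 = 1.771 m³/s
Stations 1, 7 contribute zero (depth or velocity is 0).
Q = Σ qᵢ = 10.53 m³/s
= 10.53 × 1000 = 10530 L/s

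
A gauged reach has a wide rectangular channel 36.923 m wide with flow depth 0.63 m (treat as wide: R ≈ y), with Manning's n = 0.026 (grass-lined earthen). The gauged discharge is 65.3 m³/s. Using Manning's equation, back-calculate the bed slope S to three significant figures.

0.00986

A = b·y = 36.923 × 0.63 = 23.26 m²
Wide channel: R ≈ y = 0.63 m
S = (Q·n / (1·A·R^(2/3)))² = (65.3×0.026 / (1×23.26×0.7349))² = 0.009864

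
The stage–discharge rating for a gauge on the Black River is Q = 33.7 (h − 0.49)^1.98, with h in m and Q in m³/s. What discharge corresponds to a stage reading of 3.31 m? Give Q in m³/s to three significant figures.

Q = 33.7 × (3.31 − 0.49)^1.98 = 33.7 × 2.82^1.98 = 262.5 m³/s

262 m³/s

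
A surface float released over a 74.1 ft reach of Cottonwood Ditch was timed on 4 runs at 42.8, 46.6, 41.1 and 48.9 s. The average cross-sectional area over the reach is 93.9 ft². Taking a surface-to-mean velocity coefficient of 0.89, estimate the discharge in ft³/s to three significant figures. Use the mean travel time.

t̄ = (42.8 + 46.6 + 41.1 + 48.9) / 4 = 44.85 s
v_surface = L / t̄ = 74.1 / 44.85 = 1.652 ft/s
v_mean = 0.89 × 1.652 = 1.470 ft/s
Q = A × v_mean = 93.9 × 1.470 = 138.1 ft³/s

138 ft³/s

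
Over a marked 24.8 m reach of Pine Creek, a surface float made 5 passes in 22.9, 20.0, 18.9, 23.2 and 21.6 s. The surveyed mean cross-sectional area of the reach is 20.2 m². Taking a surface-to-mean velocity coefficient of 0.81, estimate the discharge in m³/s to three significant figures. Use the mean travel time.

t̄ = (22.9 + 20.0 + 18.9 + 23.2 + 21.6) / 5 = 21.32 s
v_surface = L / t̄ = 24.8 / 21.32 = 1.163 m/s
v_mean = 0.81 × 1.163 = 0.9422 m/s
Q = A × v_mean = 20.2 × 0.9422 = 19.03 m³/s

19.0 m³/s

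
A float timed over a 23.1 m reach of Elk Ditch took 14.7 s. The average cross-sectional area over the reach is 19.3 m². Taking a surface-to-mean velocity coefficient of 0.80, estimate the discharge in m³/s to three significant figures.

v_surface = L / t̄ = 23.1 / 14.7 = 1.571 m/s
v_mean = 0.80 × 1.571 = 1.257 m/s
Q = A × v_mean = 19.3 × 1.257 = 24.26 m³/s

24.3 m³/s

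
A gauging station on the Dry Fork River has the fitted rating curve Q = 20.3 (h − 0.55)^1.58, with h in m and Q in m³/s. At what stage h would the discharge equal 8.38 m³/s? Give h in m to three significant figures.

h − h₀ = (Q/C)^(1/b) = (8.38/20.3)^(1/1.58) = 0.5712 m
h = 0.55 + 0.5712 = 1.121 m

1.12 m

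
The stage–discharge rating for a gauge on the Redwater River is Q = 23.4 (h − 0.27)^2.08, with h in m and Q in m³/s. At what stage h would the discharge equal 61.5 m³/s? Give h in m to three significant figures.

h − h₀ = (Q/C)^(1/b) = (61.5/23.4)^(1/2.08) = 1.591 m
h = 0.27 + 1.591 = 1.861 m

1.86 m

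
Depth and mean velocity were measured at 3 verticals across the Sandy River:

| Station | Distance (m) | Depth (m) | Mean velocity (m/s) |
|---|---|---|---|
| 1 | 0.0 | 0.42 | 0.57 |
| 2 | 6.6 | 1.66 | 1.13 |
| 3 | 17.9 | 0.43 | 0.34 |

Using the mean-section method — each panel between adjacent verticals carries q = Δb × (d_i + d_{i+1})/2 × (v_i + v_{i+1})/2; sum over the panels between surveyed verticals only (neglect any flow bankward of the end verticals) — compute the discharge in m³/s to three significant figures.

14.5 m³/s

Panel 1-2: Δb = 6.6 m, d̄ = (0.42+1.66)/2 = 1.04, v̄ = (0.57+1.13)/2 = 0.85 → q = 6.6×1.04×0.85 = 5.834 m³/s
Panel 2-3: Δb = 11.3 m, d̄ = (1.66+0.43)/2 = 1.045, v̄ = (1.13+0.34)/2 = 0.735 → q = 11.3×1.045×0.735 = 8.679 m³/s
Q = Σ q = 14.51 m³/s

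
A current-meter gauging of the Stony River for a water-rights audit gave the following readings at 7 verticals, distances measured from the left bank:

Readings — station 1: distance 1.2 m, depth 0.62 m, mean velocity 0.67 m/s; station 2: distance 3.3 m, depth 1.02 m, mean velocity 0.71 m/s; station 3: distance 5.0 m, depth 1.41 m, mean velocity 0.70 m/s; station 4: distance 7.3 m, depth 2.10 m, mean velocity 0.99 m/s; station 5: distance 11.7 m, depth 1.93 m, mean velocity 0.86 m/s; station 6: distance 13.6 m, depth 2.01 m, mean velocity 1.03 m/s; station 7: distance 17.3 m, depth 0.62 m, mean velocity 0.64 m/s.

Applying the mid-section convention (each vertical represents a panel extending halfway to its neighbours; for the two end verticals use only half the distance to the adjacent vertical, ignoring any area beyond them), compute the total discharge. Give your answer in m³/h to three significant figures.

81000 m³/h

w_1 = (3.3 − 1.2)/2 = 1.05 m; q_1 = 0.67 × 0.62 × 1.05 = 0.4362 m³/s
w_2 = (5.0 − 1.2)/2 = 1.9 m; q_2 = 0.71 × 1.02 × 1.9 = 1.376 m³/s
w_3 = (7.3 − 3.3)/2 = 2 m; q_3 = 0.70 × 1.41 × 2 = 1.974 m³/s
w_4 = (11.7 − 5.0)/2 = 3.35 m; q_4 = 0.99 × 2.10 × 3.35 = 6.965 m³/s
w_5 = (13.6 − 7.3)/2 = 3.15 m; q_5 = 0.86 × 1.93 × 3.15 = 5.228 m³/s
w_6 = (17.3 − 11.7)/2 = 2.8 m; q_6 = 1.03 × 2.01 × 2.8 = 5.797 m³/s
w_7 = (17.3 − 13.6)/2 = 1.85 m; q_7 = 0.64 × 0.62 × 1.85 = 0.7341 m³/s
Q = Σ qᵢ = 22.51 m³/s
= 22.51 × 3600 = 81040 m³/h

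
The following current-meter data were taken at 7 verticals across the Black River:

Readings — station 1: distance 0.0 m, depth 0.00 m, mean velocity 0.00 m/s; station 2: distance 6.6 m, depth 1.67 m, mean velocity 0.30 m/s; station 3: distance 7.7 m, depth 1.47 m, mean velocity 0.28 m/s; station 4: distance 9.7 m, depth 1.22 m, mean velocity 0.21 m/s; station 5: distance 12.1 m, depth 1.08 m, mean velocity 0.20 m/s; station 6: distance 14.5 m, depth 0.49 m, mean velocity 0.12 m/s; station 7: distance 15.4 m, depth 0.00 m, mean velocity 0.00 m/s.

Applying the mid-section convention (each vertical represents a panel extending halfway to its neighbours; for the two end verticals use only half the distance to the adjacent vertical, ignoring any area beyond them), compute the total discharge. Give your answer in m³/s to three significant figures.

w_2 = (7.7 − 0.0)/2 = 3.85 m; q_2 = 0.30 × 1.67 × 3.85 = 1.929 m³/s
w_3 = (9.7 − 6.6)/2 = 1.55 m; q_3 = 0.28 × 1.47 × 1.55 = 0.6380 m³/s
w_4 = (12.1 − 7.7)/2 = 2.2 m; q_4 = 0.21 × 1.22 × 2.2 = 0.5636 m³/s
w_5 = (14.5 − 9.7)/2 = 2.4 m; q_5 = 0.20 × 1.08 × 2.4 = 0.5184 m³/s
w_6 = (15.4 − 12.1)/2 = 1.65 m; q_6 = 0.12 × 0.49 × 1.65 = 0.09702 m³/s
Stations 1, 7 contribute zero (depth or velocity is 0).
Q = Σ qᵢ = 3.746 m³/s

3.75 m³/s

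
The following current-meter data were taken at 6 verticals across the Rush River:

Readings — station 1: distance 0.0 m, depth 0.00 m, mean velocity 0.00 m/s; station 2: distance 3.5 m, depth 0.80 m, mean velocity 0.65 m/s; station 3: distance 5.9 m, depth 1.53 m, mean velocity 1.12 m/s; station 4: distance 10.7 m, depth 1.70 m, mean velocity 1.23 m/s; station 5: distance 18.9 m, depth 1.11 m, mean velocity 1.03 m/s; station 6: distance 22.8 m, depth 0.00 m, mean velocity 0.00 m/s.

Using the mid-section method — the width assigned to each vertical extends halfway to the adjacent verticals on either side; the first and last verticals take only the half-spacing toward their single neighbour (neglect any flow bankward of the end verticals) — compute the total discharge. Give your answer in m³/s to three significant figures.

w_2 = (5.9 − 0.0)/2 = 2.95 m; q_2 = 0.65 × 0.80 × 2.95 = 1.534 m³/s
w_3 = (10.7 − 3.5)/2 = 3.6 m; q_3 = 1.12 × 1.53 × 3.6 = 6.169 m³/s
w_4 = (18.9 − 5.9)/2 = 6.5 m; q_4 = 1.23 × 1.70 × 6.5 = 13.59 m³/s
w_5 = (22.8 − 10.7)/2 = 6.05 m; q_5 = 1.03 × 1.11 × 6.05 = 6.917 m³/s
Stations 1, 6 contribute zero (depth or velocity is 0).
Q = Σ qᵢ = 28.21 m³/s

28.2 m³/s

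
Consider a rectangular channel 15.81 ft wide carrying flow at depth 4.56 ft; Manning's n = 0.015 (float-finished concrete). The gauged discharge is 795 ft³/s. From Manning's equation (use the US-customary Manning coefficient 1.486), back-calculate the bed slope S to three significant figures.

0.00301

A = b·y = 15.81 × 4.56 = 72.09 ft²
P = b + 2y = 15.81 + 2×4.56 = 24.93 ft
R = A/P = 72.09/24.93 = 2.892 ft
S = (Q·n / (1.486·A·R^(2/3)))² = (795×0.015 / (1.486×72.09×2.030))² = 0.003007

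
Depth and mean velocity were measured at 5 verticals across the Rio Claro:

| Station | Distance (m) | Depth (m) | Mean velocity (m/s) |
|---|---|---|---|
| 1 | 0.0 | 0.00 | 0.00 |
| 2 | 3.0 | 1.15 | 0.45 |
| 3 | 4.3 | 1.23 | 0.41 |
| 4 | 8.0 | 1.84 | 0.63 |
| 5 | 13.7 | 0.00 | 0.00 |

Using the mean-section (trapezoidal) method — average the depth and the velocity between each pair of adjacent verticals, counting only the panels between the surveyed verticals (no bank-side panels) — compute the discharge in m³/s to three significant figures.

5.66 m³/s

Panel 1-2: Δb = 3 m, d̄ = (0.00+1.15)/2 = 0.575, v̄ = (0.00+0.45)/2 = 0.225 → q = 3×0.575×0.225 = 0.3881 m³/s
Panel 2-3: Δb = 1.3 m, d̄ = (1.15+1.23)/2 = 1.19, v̄ = (0.45+0.41)/2 = 0.43 → q = 1.3×1.19×0.43 = 0.6652 m³/s
Panel 3-4: Δb = 3.7 m, d̄ = (1.23+1.84)/2 = 1.535, v̄ = (0.41+0.63)/2 = 0.52 → q = 3.7×1.535×0.52 = 2.953 m³/s
Panel 4-5: Δb = 5.7 m, d̄ = (1.84+0.00)/2 = 0.92, v̄ = (0.63+0.00)/2 = 0.315 → q = 5.7×0.92×0.315 = 1.652 m³/s
Q = Σ q = 5.659 m³/s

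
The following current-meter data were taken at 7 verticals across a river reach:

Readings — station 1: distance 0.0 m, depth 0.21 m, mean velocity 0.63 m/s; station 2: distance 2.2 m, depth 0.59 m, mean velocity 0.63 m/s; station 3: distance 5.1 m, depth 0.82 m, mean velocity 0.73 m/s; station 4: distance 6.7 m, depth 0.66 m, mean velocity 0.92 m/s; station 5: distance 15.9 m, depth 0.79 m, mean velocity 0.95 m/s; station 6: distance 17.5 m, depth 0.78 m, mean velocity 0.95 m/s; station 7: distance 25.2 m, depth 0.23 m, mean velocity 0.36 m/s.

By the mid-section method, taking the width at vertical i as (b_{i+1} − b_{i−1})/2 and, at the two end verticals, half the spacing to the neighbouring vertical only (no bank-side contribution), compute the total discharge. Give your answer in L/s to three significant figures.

w_1 = (2.2 − 0.0)/2 = 1.1 m; q_1 = 0.63 × 0.21 × 1.1 = 0.1455 m³/s
w_2 = (5.1 − 0.0)/2 = 2.55 m; q_2 = 0.63 × 0.59 × 2.55 = 0.9478 m³/s
w_3 = (6.7 − 2.2)/2 = 2.25 m; q_3 = 0.73 × 0.82 × 2.25 = 1.347 m³/s
w_4 = (15.9 − 5.1)/2 = 5.4 m; q_4 = 0.92 × 0.66 × 5.4 = 3.279 m³/s
w_5 = (17.5 − 6.7)/2 = 5.4 m; q_5 = 0.95 × 0.79 × 5.4 = 4.053 m³/s
w_6 = (25.2 − 15.9)/2 = 4.65 m; q_6 = 0.95 × 0.78 × 4.65 = 3.446 m³/s
w_7 = (25.2 − 17.5)/2 = 3.85 m; q_7 = 0.36 × 0.23 × 3.85 = 0.3188 m³/s
Q = Σ qᵢ = 13.54 m³/s
= 13.54 × 1000 = 13540 L/s

13500 L/s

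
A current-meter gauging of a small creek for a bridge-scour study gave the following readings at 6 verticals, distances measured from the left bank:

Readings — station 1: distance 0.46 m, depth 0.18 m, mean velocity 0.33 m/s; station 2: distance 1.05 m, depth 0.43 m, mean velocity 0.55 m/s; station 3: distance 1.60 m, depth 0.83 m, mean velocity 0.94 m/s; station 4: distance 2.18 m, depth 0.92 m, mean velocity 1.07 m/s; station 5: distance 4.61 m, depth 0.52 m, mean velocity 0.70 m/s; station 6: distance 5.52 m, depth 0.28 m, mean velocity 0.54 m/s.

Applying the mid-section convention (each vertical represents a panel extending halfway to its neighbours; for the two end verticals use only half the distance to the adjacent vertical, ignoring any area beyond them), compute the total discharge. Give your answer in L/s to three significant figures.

w_1 = (1.05 − 0.46)/2 = 0.295 m; q_1 = 0.33 × 0.18 × 0.295 = 0.01752 m³/s
w_2 = (1.60 − 0.46)/2 = 0.57 m; q_2 = 0.55 × 0.43 × 0.57 = 0.1348 m³/s
w_3 = (2.18 − 1.05)/2 = 0.565 m; q_3 = 0.94 × 0.83 × 0.565 = 0.4408 m³/s
w_4 = (4.61 − 1.60)/2 = 1.505 m; q_4 = 1.07 × 0.92 × 1.505 = 1.482 m³/s
w_5 = (5.52 − 2.18)/2 = 1.67 m; q_5 = 0.70 × 0.52 × 1.67 = 0.6079 m³/s
w_6 = (5.52 − 4.61)/2 = 0.455 m; q_6 = 0.54 × 0.28 × 0.455 = 0.06880 m³/s
Q = Σ qᵢ = 2.751 m³/s
= 2.751 × 1000 = 2751 L/s

2750 L/s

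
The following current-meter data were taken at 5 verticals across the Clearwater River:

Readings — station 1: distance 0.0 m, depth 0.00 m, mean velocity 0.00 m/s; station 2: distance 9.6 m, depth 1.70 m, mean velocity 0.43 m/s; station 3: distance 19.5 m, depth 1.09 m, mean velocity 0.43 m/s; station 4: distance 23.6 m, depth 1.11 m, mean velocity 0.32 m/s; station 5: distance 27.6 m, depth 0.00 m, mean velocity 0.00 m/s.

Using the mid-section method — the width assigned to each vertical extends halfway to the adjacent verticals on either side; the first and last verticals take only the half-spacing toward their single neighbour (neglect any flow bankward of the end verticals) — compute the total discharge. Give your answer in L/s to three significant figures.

w_2 = (19.5 − 0.0)/2 = 9.75 m; q_2 = 0.43 × 1.70 × 9.75 = 7.127 m³/s
w_3 = (23.6 − 9.6)/2 = 7 m; q_3 = 0.43 × 1.09 × 7 = 3.281 m³/s
w_4 = (27.6 − 19.5)/2 = 4.05 m; q_4 = 0.32 × 1.11 × 4.05 = 1.439 m³/s
Stations 1, 5 contribute zero (depth or velocity is 0).
Q = Σ qᵢ = 11.85 m³/s
= 11.85 × 1000 = 11850 L/s

11800 L/s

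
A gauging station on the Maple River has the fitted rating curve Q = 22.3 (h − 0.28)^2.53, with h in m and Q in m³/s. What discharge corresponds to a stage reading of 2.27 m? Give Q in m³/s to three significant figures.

127 m³/s

Q = 22.3 × (2.27 − 0.28)^2.53 = 22.3 × 1.99^2.53 = 127.2 m³/s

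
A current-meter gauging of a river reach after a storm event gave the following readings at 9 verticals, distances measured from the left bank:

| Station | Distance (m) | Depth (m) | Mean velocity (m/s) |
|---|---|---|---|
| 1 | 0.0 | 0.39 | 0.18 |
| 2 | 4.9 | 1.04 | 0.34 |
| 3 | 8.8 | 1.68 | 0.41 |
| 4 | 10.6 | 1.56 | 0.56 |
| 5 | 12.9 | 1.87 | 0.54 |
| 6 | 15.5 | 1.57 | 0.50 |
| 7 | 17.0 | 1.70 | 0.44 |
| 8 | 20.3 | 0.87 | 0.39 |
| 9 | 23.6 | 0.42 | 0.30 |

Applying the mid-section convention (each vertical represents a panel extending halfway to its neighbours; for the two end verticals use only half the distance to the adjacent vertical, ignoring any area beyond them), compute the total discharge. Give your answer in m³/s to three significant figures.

12.7 m³/s

w_1 = (4.9 − 0.0)/2 = 2.45 m; q_1 = 0.18 × 0.39 × 2.45 = 0.1720 m³/s
w_2 = (8.8 − 0.0)/2 = 4.4 m; q_2 = 0.34 × 1.04 × 4.4 = 1.556 m³/s
w_3 = (10.6 − 4.9)/2 = 2.85 m; q_3 = 0.41 × 1.68 × 2.85 = 1.963 m³/s
w_4 = (12.9 − 8.8)/2 = 2.05 m; q_4 = 0.56 × 1.56 × 2.05 = 1.791 m³/s
w_5 = (15.5 − 10.6)/2 = 2.45 m; q_5 = 0.54 × 1.87 × 2.45 = 2.474 m³/s
w_6 = (17.0 − 12.9)/2 = 2.05 m; q_6 = 0.50 × 1.57 × 2.05 = 1.609 m³/s
w_7 = (20.3 − 15.5)/2 = 2.4 m; q_7 = 0.44 × 1.70 × 2.4 = 1.795 m³/s
w_8 = (23.6 − 17.0)/2 = 3.3 m; q_8 = 0.39 × 0.87 × 3.3 = 1.120 m³/s
w_9 = (23.6 − 20.3)/2 = 1.65 m; q_9 = 0.30 × 0.42 × 1.65 = 0.2079 m³/s
Q = Σ qᵢ = 12.69 m³/s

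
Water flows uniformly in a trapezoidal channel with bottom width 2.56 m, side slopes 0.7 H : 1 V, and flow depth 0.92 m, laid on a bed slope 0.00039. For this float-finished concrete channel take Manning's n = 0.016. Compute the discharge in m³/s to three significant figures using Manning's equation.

A = (b + z·y)·y = (2.56 + 0.7×0.92)×0.92 = 2.948 m²
P = b + 2y√(1+z²) = 2.56 + 2×0.92×√(1+0.7²) = 4.806 m
R = A/P = 2.948/4.806 = 0.6133 m
Q = (1/n)·A·R^(2/3)·S^(1/2) = (1/0.016) × 2.948 × 0.6133^(2/3) × 0.00039^(1/2) = 2.626 m³/s

2.63 m³/s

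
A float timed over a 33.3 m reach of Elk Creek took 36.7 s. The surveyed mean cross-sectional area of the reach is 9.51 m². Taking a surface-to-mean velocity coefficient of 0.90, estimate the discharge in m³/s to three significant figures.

v_surface = L / t̄ = 33.3 / 36.7 = 0.9074 m/s
v_mean = 0.90 × 0.9074 = 0.8166 m/s
Q = A × v_mean = 9.51 × 0.8166 = 7.766 m³/s

7.77 m³/s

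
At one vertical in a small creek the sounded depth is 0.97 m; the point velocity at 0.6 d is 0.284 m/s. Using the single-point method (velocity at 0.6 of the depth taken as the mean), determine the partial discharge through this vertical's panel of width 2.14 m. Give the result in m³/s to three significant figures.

0.590 m³/s

v̄ = v₀.₆ = 0.284 m/s
q = v̄ × d × w = 0.2840 × 0.97 × 2.14 = 0.5895 m³/s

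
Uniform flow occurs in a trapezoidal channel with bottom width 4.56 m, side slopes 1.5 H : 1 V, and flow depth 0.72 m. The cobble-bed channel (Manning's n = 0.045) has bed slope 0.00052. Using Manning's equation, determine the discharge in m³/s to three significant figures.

1.41 m³/s

A = (b + z·y)·y = (4.56 + 1.5×0.72)×0.72 = 4.061 m²
P = b + 2y√(1+z²) = 4.56 + 2×0.72×√(1+1.5²) = 7.156 m
R = A/P = 4.061/7.156 = 0.5675 m
Q = (1/n)·A·R^(2/3)·S^(1/2) = (1/0.045) × 4.061 × 0.5675^(2/3) × 0.00052^(1/2) = 1.410 m³/s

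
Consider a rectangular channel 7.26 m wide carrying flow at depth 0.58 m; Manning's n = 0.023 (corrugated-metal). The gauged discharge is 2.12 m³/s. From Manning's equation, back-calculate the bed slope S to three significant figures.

A = b·y = 7.26 × 0.58 = 4.211 m²
P = b + 2y = 7.26 + 2×0.58 = 8.420 m
R = A/P = 4.211/8.420 = 0.5001 m
S = (Q·n / (1·A·R^(2/3)))² = (2.12×0.023 / (1×4.211×0.6300))² = 0.0003378

0.000338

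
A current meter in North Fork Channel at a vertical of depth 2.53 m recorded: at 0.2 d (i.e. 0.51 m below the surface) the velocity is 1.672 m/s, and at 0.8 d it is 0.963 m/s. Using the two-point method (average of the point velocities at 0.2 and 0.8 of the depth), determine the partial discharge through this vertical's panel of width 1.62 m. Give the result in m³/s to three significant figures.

v̄ = (1.672 + 0.963) / 2 = 1.318 m/s
q = v̄ × d × w = 1.318 × 2.53 × 1.62 = 5.400 m³/s

5.40 m³/s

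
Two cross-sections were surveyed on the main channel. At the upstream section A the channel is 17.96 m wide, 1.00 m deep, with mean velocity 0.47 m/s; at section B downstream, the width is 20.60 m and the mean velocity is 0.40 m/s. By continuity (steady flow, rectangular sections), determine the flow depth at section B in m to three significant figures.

Q = A₁V₁ = (17.96×1.00) × 0.47 = 8.441 m³/s
d₂ = Q/(b₂ V₂) = 8.441/(20.60×0.40) = 1.024 m

1.02 m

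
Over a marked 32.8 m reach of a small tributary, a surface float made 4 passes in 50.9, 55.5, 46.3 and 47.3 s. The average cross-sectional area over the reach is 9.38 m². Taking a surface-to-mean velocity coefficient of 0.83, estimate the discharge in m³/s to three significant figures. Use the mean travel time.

t̄ = (50.9 + 55.5 + 46.3 + 47.3) / 4 = 50 s
v_surface = L / t̄ = 32.8 / 50 = 0.6560 m/s
v_mean = 0.83 × 0.6560 = 0.5445 m/s
Q = A × v_mean = 9.38 × 0.5445 = 5.107 m³/s

5.11 m³/s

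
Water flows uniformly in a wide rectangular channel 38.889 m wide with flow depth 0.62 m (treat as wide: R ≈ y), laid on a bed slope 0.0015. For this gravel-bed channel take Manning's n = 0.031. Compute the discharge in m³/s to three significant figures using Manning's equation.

21.9 m³/s

A = b·y = 38.889 × 0.62 = 24.11 m²
Wide channel: R ≈ y = 0.62 m
Q = (1/n)·A·R^(2/3)·S^(1/2) = (1/0.031) × 24.11 × 0.6200^(2/3) × 0.0015^(1/2) = 21.90 m³/s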